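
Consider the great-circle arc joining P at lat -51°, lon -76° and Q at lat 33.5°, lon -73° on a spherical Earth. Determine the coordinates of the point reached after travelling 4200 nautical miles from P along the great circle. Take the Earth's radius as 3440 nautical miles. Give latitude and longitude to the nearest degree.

The haversine formula gives a central angle δ ≈ 1.476 rad (84.5°) between the endpoints. The total great-circle distance is δ·R ≈ 1.476 × 3440 ≈ 5076 nmi, so the target fraction is f = 4200/5076 ≈ 0.827.
Interpolate at f ≈ 0.827 with slerp weights a = sin((1−f)δ)/sin δ ≈ 0.253, b = sin(fδ)/sin δ ≈ 0.944.
p = a·p₁ + b·p₂ ≈ (0.269, -0.907, 0.324); φ = arcsin(p_z) ≈ 18.92°, λ = atan2(p_y, p_x) ≈ -73.50°.

≈ lat 19°, lon -74°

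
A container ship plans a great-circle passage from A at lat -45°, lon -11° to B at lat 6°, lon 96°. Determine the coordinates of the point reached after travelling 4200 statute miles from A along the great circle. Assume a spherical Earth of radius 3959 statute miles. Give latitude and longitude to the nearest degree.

Write both endpoints as unit vectors p₁, p₂ with components (cos φ cos λ, cos φ sin λ, sin φ).
The central angle between the endpoints is δ = arccos(p₁·p₂) ≈ 1.854 rad (106.2°). The total great-circle distance is δ·R ≈ 1.854 × 3959 ≈ 7340 mi, so the target fraction is f = 4200/7340 ≈ 0.572.
Interpolate at f ≈ 0.572 with slerp weights a = sin((1−f)δ)/sin δ ≈ 0.742, b = sin(fδ)/sin δ ≈ 0.909.
p = a·p₁ + b·p₂ ≈ (0.421, 0.799, -0.430); φ = arcsin(p_z) ≈ -25.45°, λ = atan2(p_y, p_x) ≈ 62.23°.

≈ lat -25°, lon 62°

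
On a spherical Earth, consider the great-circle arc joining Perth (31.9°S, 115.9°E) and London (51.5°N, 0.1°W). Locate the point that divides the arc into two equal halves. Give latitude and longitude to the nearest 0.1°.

Convert each endpoint to a unit vector on the sphere (x = cos φ cos λ, y = cos φ sin λ, z = sin φ).
The central angle between the endpoints is δ = arccos(p₁·p₂) ≈ 2.272 rad (130.2°).
Interpolate at f = 1/2 with slerp weights a = sin((1−f)δ)/sin δ ≈ 1.187, b = sin(fδ)/sin δ ≈ 1.187.
p = a·p₁ + b·p₂ ≈ (0.299, 0.905, 0.302); φ = arcsin(p_z) ≈ 17.56°, λ = atan2(p_y, p_x) ≈ 71.74°.

≈ 17.6°N, 71.7°E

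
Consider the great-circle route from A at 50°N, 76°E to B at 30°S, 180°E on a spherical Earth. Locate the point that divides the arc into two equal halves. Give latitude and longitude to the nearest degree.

≈ 16°N, 139°E

The haversine formula gives a central angle δ ≈ 2.115 rad (121.2°) between the endpoints.
Interpolate at f = 1/2 with slerp weights a = sin((1−f)δ)/sin δ ≈ 1.018, b = sin(fδ)/sin δ ≈ 1.018.
p = a·p₁ + b·p₂ ≈ (-0.723, 0.635, 0.271); φ = arcsin(p_z) ≈ 15.72°, λ = atan2(p_y, p_x) ≈ 138.72°.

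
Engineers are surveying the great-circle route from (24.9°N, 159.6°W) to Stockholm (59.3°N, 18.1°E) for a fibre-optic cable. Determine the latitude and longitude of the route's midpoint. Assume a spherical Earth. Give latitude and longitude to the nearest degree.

≈ (73°N, 157°W)

From cos δ = sin φ₁ sin φ₂ + cos φ₁ cos φ₂ cos Δλ, the central angle is δ ≈ 1.672 rad (95.8°).
Interpolate at f = 1/2 with slerp weights a = sin((1−f)δ)/sin δ ≈ 0.746, b = sin(fδ)/sin δ ≈ 0.746.
p = a·p₁ + b·p₂ ≈ (-0.272, -0.117, 0.955); φ = arcsin(p_z) ≈ 72.76°, λ = atan2(p_y, p_x) ≈ -156.64°.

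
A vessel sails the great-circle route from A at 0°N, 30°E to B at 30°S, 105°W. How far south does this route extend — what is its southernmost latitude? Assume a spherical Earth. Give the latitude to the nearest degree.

≈ 39°S

The great circle lies in the plane with unit normal n̂ = (p₁ × p₂)/|p₁ × p₂|.
Here n̂_z ≈ -0.775; the vertex latitude is φ_max = arccos|n̂_z| ≈ 39.2°.
Check via Clairaut: cos φ_max = |cos φ₁| · sin C = cos(0.0°)·sin(129.2°) ≈ 0.775, again giving ≈ 39.2°.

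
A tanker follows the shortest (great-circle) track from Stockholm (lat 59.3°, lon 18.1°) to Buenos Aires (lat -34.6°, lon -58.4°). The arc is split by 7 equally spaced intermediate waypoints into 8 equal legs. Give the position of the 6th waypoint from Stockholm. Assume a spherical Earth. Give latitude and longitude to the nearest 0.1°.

Convert each endpoint to a unit vector on the sphere (x = cos φ cos λ, y = cos φ sin λ, z = sin φ).
The central angle between the endpoints is δ = arccos(p₁·p₂) ≈ 1.972 rad (113.0°).
Interpolate at f = 6/8 with slerp weights a = sin((1−f)δ)/sin δ ≈ 0.514, b = sin(fδ)/sin δ ≈ 1.081.
p = a·p₁ + b·p₂ ≈ (0.716, -0.677, -0.172); φ = arcsin(p_z) ≈ -9.92°, λ = atan2(p_y, p_x) ≈ -43.39°.

≈ lat -9.9°, lon -43.4°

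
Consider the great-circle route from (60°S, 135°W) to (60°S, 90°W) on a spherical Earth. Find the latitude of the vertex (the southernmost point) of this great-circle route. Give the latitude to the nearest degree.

≈ 62°S

The great circle lies in the plane with unit normal n̂ = (p₁ × p₂)/|p₁ × p₂|.
Here n̂_z ≈ +0.471; the vertex latitude is φ_max = arccos|n̂_z| ≈ 61.9°.
Check via Clairaut: cos φ_max = |cos φ₁| · sin C = cos(60.0°)·sin(109.7°) ≈ 0.471, again giving ≈ 61.9°.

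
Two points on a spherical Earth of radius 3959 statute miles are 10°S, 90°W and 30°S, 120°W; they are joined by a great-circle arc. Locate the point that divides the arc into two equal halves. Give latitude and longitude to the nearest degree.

Convert each endpoint to a unit vector on the sphere (x = cos φ cos λ, y = cos φ sin λ, z = sin φ).
The central angle between the endpoints is δ = arccos(p₁·p₂) ≈ 0.600 rad (34.4°).
Interpolate at f = 1/2 with slerp weights a = sin((1−f)δ)/sin δ ≈ 0.523, b = sin(fδ)/sin δ ≈ 0.523.
p = a·p₁ + b·p₂ ≈ (-0.227, -0.908, -0.353); φ = arcsin(p_z) ≈ -20.64°, λ = atan2(p_y, p_x) ≈ -104.01°.

≈ 21°S, 104°W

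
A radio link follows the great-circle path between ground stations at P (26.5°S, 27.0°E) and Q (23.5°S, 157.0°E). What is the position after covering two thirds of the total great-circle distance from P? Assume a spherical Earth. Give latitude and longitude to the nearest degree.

≈ (44°S, 119°E)

Write both endpoints as unit vectors p₁, p₂ with components (cos φ cos λ, cos φ sin λ, sin φ).
The central angle between the endpoints is δ = arccos(p₁·p₂) ≈ 1.928 rad (110.5°).
Interpolate at f = 2/3 with slerp weights a = sin((1−f)δ)/sin δ ≈ 0.640, b = sin(fδ)/sin δ ≈ 1.024.
p = a·p₁ + b·p₂ ≈ (-0.354, 0.627, -0.694); φ = arcsin(p_z) ≈ -43.93°, λ = atan2(p_y, p_x) ≈ 119.49°.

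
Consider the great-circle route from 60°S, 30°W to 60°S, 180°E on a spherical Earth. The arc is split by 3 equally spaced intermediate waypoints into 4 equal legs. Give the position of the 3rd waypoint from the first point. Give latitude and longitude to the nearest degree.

From cos δ = sin φ₁ sin φ₂ + cos φ₁ cos φ₂ cos Δλ, the central angle is δ ≈ 1.008 rad (57.8°).
Interpolate at f = 3/4 with slerp weights a = sin((1−f)δ)/sin δ ≈ 0.295, b = sin(fδ)/sin δ ≈ 0.811.
p = a·p₁ + b·p₂ ≈ (-0.278, -0.074, -0.958); φ = arcsin(p_z) ≈ -73.29°, λ = atan2(p_y, p_x) ≈ -165.15°.

≈ 73°S, 165°W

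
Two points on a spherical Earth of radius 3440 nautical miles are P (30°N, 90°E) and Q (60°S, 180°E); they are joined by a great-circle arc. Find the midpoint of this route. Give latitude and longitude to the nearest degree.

≈ (20°S, 120°E)

Write both endpoints as unit vectors p₁, p₂ with components (cos φ cos λ, cos φ sin λ, sin φ).
The central angle between the endpoints is δ = arccos(p₁·p₂) ≈ 2.019 rad (115.7°).
Interpolate at f = 1/2 with slerp weights a = sin((1−f)δ)/sin δ ≈ 0.939, b = sin(fδ)/sin δ ≈ 0.939.
p = a·p₁ + b·p₂ ≈ (-0.470, 0.813, -0.344); φ = arcsin(p_z) ≈ -20.10°, λ = atan2(p_y, p_x) ≈ 120.00°.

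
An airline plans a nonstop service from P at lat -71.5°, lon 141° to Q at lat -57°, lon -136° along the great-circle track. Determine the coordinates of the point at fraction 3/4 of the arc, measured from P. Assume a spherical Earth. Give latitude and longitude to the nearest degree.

Convert each endpoint to a unit vector on the sphere (x = cos φ cos λ, y = cos φ sin λ, z = sin φ).
The central angle between the endpoints is δ = arccos(p₁·p₂) ≈ 0.616 rad (35.3°).
Interpolate at f = 3/4 with slerp weights a = sin((1−f)δ)/sin δ ≈ 0.265, b = sin(fδ)/sin δ ≈ 0.771.
p = a·p₁ + b·p₂ ≈ (-0.368, -0.239, -0.899); φ = arcsin(p_z) ≈ -63.99°, λ = atan2(p_y, p_x) ≈ -146.99°.

≈ lat -64°, lon -147°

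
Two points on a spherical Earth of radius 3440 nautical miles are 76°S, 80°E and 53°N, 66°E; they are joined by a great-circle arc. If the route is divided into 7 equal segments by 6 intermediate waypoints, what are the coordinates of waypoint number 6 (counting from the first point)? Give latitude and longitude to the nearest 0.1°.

≈ 34.6°N, 67.7°E

Write both endpoints as unit vectors p₁, p₂ with components (cos φ cos λ, cos φ sin λ, sin φ).
The central angle between the endpoints is δ = arccos(p₁·p₂) ≈ 2.257 rad (129.3°).
Interpolate at f = 6/7 with slerp weights a = sin((1−f)δ)/sin δ ≈ 0.410, b = sin(fδ)/sin δ ≈ 1.208.
p = a·p₁ + b·p₂ ≈ (0.313, 0.762, 0.567); φ = arcsin(p_z) ≈ 34.56°, λ = atan2(p_y, p_x) ≈ 67.67°.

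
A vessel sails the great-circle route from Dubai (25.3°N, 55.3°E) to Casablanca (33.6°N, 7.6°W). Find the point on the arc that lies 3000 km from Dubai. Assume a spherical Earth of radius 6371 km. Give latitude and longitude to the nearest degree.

Convert each endpoint to a unit vector on the sphere (x = cos φ cos λ, y = cos φ sin λ, z = sin φ).
The central angle between the endpoints is δ = arccos(p₁·p₂) ≈ 0.953 rad (54.6°). The total great-circle distance is δ·R ≈ 0.953 × 6371 ≈ 6069 km, so the target fraction is f = 3000/6069 ≈ 0.494.
Interpolate at f ≈ 0.494 with slerp weights a = sin((1−f)δ)/sin δ ≈ 0.569, b = sin(fδ)/sin δ ≈ 0.557.
p = a·p₁ + b·p₂ ≈ (0.752, 0.361, 0.551); φ = arcsin(p_z) ≈ 33.44°, λ = atan2(p_y, p_x) ≈ 25.65°.

≈ 33°N, 26°E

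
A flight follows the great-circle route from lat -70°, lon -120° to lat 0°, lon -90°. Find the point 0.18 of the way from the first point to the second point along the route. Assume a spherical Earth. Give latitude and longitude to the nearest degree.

≈ lat -58°, lon -107°

Convert each endpoint to a unit vector on the sphere (x = cos φ cos λ, y = cos φ sin λ, z = sin φ).
The central angle between the endpoints is δ = arccos(p₁·p₂) ≈ 1.270 rad (72.8°).
Interpolate at f = 0.18 with slerp weights a = sin((1−f)δ)/sin δ ≈ 0.904, b = sin(fδ)/sin δ ≈ 0.237.
p = a·p₁ + b·p₂ ≈ (-0.155, -0.505, -0.849); φ = arcsin(p_z) ≈ -58.12°, λ = atan2(p_y, p_x) ≈ -107.02°.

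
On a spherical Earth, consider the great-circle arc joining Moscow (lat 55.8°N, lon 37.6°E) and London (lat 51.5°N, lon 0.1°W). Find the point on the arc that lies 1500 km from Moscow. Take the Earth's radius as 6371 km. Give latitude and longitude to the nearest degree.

≈ lat 55°N, lon 14°E

The haversine formula gives a central angle δ ≈ 0.392 rad (22.5°) between the endpoints. The total great-circle distance is δ·R ≈ 0.392 × 6371 ≈ 2498 km, so the target fraction is f = 1500/2498 ≈ 0.601.
Interpolate at f ≈ 0.601 with slerp weights a = sin((1−f)δ)/sin δ ≈ 0.408, b = sin(fδ)/sin δ ≈ 0.611.
p = a·p₁ + b·p₂ ≈ (0.562, 0.139, 0.815); φ = arcsin(p_z) ≈ 54.63°, λ = atan2(p_y, p_x) ≈ 13.93°.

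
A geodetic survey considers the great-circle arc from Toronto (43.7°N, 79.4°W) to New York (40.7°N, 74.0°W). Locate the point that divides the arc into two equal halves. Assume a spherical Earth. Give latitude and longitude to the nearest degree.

Write both endpoints as unit vectors p₁, p₂ with components (cos φ cos λ, cos φ sin λ, sin φ).
The central angle between the endpoints is δ = arccos(p₁·p₂) ≈ 0.087 rad (5.0°).
Interpolate at f = 1/2 with slerp weights a = sin((1−f)δ)/sin δ ≈ 0.500, b = sin(fδ)/sin δ ≈ 0.500.
p = a·p₁ + b·p₂ ≈ (0.171, -0.720, 0.672); φ = arcsin(p_z) ≈ 42.23°, λ = atan2(p_y, p_x) ≈ -76.64°.

≈ (42°N, 77°W)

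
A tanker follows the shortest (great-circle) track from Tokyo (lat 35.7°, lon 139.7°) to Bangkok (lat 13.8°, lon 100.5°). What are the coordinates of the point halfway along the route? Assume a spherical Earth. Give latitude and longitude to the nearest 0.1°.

Convert each endpoint to a unit vector on the sphere (x = cos φ cos λ, y = cos φ sin λ, z = sin φ).
The central angle between the endpoints is δ = arccos(p₁·p₂) ≈ 0.722 rad (41.4°).
Interpolate at f = 1/2 with slerp weights a = sin((1−f)δ)/sin δ ≈ 0.534, b = sin(fδ)/sin δ ≈ 0.534.
p = a·p₁ + b·p₂ ≈ (-0.426, 0.791, 0.439); φ = arcsin(p_z) ≈ 26.06°, λ = atan2(p_y, p_x) ≈ 118.28°.

≈ lat 26.1°, lon 118.3°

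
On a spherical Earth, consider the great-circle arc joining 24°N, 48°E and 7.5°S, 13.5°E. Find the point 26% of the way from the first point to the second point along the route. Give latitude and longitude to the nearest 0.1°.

≈ 16.2°N, 38.3°E

Write both endpoints as unit vectors p₁, p₂ with components (cos φ cos λ, cos φ sin λ, sin φ).
The central angle between the endpoints is δ = arccos(p₁·p₂) ≈ 0.805 rad (46.1°).
Interpolate at f = 0.26 with slerp weights a = sin((1−f)δ)/sin δ ≈ 0.778, b = sin(fδ)/sin δ ≈ 0.288.
p = a·p₁ + b·p₂ ≈ (0.754, 0.595, 0.279); φ = arcsin(p_z) ≈ 16.20°, λ = atan2(p_y, p_x) ≈ 38.30°.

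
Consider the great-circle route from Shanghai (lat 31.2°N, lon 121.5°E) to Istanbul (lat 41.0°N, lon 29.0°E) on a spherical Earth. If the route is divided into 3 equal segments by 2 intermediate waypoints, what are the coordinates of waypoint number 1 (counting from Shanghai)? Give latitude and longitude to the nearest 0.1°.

Convert each endpoint to a unit vector on the sphere (x = cos φ cos λ, y = cos φ sin λ, z = sin φ).
The central angle between the endpoints is δ = arccos(p₁·p₂) ≈ 1.254 rad (71.8°).
Interpolate at f = 1/3 with slerp weights a = sin((1−f)δ)/sin δ ≈ 0.781, b = sin(fδ)/sin δ ≈ 0.427.
p = a·p₁ + b·p₂ ≈ (-0.067, 0.726, 0.685); φ = arcsin(p_z) ≈ 43.21°, λ = atan2(p_y, p_x) ≈ 95.27°.

≈ lat 43.2°N, lon 95.3°E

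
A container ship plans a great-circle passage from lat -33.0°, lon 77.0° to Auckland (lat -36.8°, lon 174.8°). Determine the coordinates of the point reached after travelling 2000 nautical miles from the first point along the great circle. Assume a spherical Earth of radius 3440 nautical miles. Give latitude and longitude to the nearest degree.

Convert each endpoint to a unit vector on the sphere (x = cos φ cos λ, y = cos φ sin λ, z = sin φ).
The central angle between the endpoints is δ = arccos(p₁·p₂) ≈ 1.333 rad (76.4°). The total great-circle distance is δ·R ≈ 1.333 × 3440 ≈ 4587 nmi, so the target fraction is f = 2000/4587 ≈ 0.436.
Interpolate at f ≈ 0.436 with slerp weights a = sin((1−f)δ)/sin δ ≈ 0.703, b = sin(fδ)/sin δ ≈ 0.565.
p = a·p₁ + b·p₂ ≈ (-0.318, 0.615, -0.721); φ = arcsin(p_z) ≈ -46.16°, λ = atan2(p_y, p_x) ≈ 117.33°.

≈ lat -46°, lon 117°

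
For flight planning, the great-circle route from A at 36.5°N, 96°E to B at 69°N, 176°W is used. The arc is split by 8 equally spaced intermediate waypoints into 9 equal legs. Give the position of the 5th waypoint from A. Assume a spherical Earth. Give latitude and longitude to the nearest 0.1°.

≈ 61.9°N, 124.2°E

The haversine formula gives a central angle δ ≈ 0.970 rad (55.6°) between the endpoints.
Interpolate at f = 5/9 with slerp weights a = sin((1−f)δ)/sin δ ≈ 0.507, b = sin(fδ)/sin δ ≈ 0.622.
p = a·p₁ + b·p₂ ≈ (-0.265, 0.389, 0.882); φ = arcsin(p_z) ≈ 61.90°, λ = atan2(p_y, p_x) ≈ 124.23°.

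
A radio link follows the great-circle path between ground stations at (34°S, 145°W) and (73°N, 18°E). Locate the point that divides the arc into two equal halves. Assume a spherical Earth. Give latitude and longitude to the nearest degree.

≈ (36°N, 136°W)

Convert each endpoint to a unit vector on the sphere (x = cos φ cos λ, y = cos φ sin λ, z = sin φ).
The central angle between the endpoints is δ = arccos(p₁·p₂) ≈ 2.444 rad (140.0°).
Interpolate at f = 1/2 with slerp weights a = sin((1−f)δ)/sin δ ≈ 1.463, b = sin(fδ)/sin δ ≈ 1.463.
p = a·p₁ + b·p₂ ≈ (-0.587, -0.564, 0.581); φ = arcsin(p_z) ≈ 35.53°, λ = atan2(p_y, p_x) ≈ -136.16°.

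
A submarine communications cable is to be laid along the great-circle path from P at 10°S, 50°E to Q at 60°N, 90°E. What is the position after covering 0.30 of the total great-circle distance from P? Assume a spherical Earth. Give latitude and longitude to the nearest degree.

≈ 12°N, 58°E

From cos δ = sin φ₁ sin φ₂ + cos φ₁ cos φ₂ cos Δλ, the central angle is δ ≈ 1.342 rad (76.9°).
Interpolate at f = 0.30 with slerp weights a = sin((1−f)δ)/sin δ ≈ 0.829, b = sin(fδ)/sin δ ≈ 0.402.
p = a·p₁ + b·p₂ ≈ (0.525, 0.826, 0.204); φ = arcsin(p_z) ≈ 11.80°, λ = atan2(p_y, p_x) ≈ 57.59°.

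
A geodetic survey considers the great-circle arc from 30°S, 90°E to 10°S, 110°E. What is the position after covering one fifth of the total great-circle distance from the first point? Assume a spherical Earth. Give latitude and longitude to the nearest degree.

Convert each endpoint to a unit vector on the sphere (x = cos φ cos λ, y = cos φ sin λ, z = sin φ).
The central angle between the endpoints is δ = arccos(p₁·p₂) ≈ 0.477 rad (27.3°).
Interpolate at f = 1/5 with slerp weights a = sin((1−f)δ)/sin δ ≈ 0.811, b = sin(fδ)/sin δ ≈ 0.207.
p = a·p₁ + b·p₂ ≈ (-0.070, 0.894, -0.442); φ = arcsin(p_z) ≈ -26.21°, λ = atan2(p_y, p_x) ≈ 94.47°.

≈ 26°S, 94°E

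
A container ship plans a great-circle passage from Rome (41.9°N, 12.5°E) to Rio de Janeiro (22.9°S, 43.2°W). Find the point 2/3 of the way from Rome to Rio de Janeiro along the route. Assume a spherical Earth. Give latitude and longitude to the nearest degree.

Write both endpoints as unit vectors p₁, p₂ with components (cos φ cos λ, cos φ sin λ, sin φ).
The central angle between the endpoints is δ = arccos(p₁·p₂) ≈ 1.444 rad (82.7°).
Interpolate at f = 2/3 with slerp weights a = sin((1−f)δ)/sin δ ≈ 0.467, b = sin(fδ)/sin δ ≈ 0.827.
p = a·p₁ + b·p₂ ≈ (0.895, -0.447, -0.010); φ = arcsin(p_z) ≈ -0.59°, λ = atan2(p_y, p_x) ≈ -26.52°.

≈ 1°S, 27°W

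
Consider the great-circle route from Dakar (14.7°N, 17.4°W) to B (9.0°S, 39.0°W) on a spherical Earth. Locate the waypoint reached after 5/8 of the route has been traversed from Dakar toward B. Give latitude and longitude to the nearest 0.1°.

From cos δ = sin φ₁ sin φ₂ + cos φ₁ cos φ₂ cos Δλ, the central angle is δ ≈ 0.558 rad (31.9°).
Interpolate at f = 5/8 with slerp weights a = sin((1−f)δ)/sin δ ≈ 0.392, b = sin(fδ)/sin δ ≈ 0.645.
p = a·p₁ + b·p₂ ≈ (0.857, -0.515, -0.001); φ = arcsin(p_z) ≈ -0.08°, λ = atan2(p_y, p_x) ≈ -30.97°.

≈ (0.1°S, 31.0°W)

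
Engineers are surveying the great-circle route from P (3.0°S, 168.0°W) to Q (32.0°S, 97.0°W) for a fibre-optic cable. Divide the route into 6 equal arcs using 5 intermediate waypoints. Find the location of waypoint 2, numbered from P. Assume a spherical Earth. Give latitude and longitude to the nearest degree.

≈ (16°S, 147°W)

From cos δ = sin φ₁ sin φ₂ + cos φ₁ cos φ₂ cos Δλ, the central angle is δ ≈ 1.262 rad (72.3°).
Interpolate at f = 2/6 with slerp weights a = sin((1−f)δ)/sin δ ≈ 0.783, b = sin(fδ)/sin δ ≈ 0.429.
p = a·p₁ + b·p₂ ≈ (-0.809, -0.523, -0.268); φ = arcsin(p_z) ≈ -15.55°, λ = atan2(p_y, p_x) ≈ -147.09°.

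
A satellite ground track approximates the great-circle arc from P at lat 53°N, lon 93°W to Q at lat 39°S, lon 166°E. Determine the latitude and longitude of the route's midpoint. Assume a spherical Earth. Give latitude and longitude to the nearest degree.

≈ lat 11°N, lon 152°W

Convert each endpoint to a unit vector on the sphere (x = cos φ cos λ, y = cos φ sin λ, z = sin φ).
The central angle between the endpoints is δ = arccos(p₁·p₂) ≈ 2.204 rad (126.3°).
Interpolate at f = 1/2 with slerp weights a = sin((1−f)δ)/sin δ ≈ 1.107, b = sin(fδ)/sin δ ≈ 1.107.
p = a·p₁ + b·p₂ ≈ (-0.869, -0.457, 0.187); φ = arcsin(p_z) ≈ 10.80°, λ = atan2(p_y, p_x) ≈ -152.27°.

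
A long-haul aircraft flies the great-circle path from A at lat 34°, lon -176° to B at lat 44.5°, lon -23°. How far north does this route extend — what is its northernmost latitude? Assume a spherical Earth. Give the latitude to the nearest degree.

The great circle lies in the plane with unit normal n̂ = (p₁ × p₂)/|p₁ × p₂|.
Here n̂_z ≈ +0.271; the vertex latitude is φ_max = arccos|n̂_z| ≈ 74.3°.

≈ 74°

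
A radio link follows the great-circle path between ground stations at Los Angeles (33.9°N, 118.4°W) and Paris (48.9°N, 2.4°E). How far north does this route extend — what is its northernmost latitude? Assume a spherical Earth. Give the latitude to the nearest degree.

≈ 62°N

The great circle lies in the plane with unit normal n̂ = (p₁ × p₂)/|p₁ × p₂|.
Here n̂_z ≈ +0.473; the vertex latitude is φ_max = arccos|n̂_z| ≈ 61.7°.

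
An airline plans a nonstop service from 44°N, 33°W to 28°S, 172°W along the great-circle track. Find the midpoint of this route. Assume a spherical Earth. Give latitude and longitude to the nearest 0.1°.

≈ 21.2°N, 117.8°W

Convert each endpoint to a unit vector on the sphere (x = cos φ cos λ, y = cos φ sin λ, z = sin φ).
The central angle between the endpoints is δ = arccos(p₁·p₂) ≈ 2.507 rad (143.7°).
Interpolate at f = 1/2 with slerp weights a = sin((1−f)δ)/sin δ ≈ 1.603, b = sin(fδ)/sin δ ≈ 1.603.
p = a·p₁ + b·p₂ ≈ (-0.435, -0.825, 0.361); φ = arcsin(p_z) ≈ 21.16°, λ = atan2(p_y, p_x) ≈ -117.78°.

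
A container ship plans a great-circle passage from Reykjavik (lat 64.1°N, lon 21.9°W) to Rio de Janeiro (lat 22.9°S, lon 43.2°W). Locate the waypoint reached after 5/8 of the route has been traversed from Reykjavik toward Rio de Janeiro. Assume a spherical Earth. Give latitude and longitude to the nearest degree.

Write both endpoints as unit vectors p₁, p₂ with components (cos φ cos λ, cos φ sin λ, sin φ).
The central angle between the endpoints is δ = arccos(p₁·p₂) ≈ 1.546 rad (88.6°).
Interpolate at f = 5/8 with slerp weights a = sin((1−f)δ)/sin δ ≈ 0.548, b = sin(fδ)/sin δ ≈ 0.823.
p = a·p₁ + b·p₂ ≈ (0.775, -0.608, 0.173); φ = arcsin(p_z) ≈ 9.94°, λ = atan2(p_y, p_x) ≈ -38.14°.

≈ lat 10°N, lon 38°W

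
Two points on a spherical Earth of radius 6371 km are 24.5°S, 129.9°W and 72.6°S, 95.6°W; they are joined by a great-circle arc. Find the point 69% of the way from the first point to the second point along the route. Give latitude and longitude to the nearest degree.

Write both endpoints as unit vectors p₁, p₂ with components (cos φ cos λ, cos φ sin λ, sin φ).
The central angle between the endpoints is δ = arccos(p₁·p₂) ≈ 0.901 rad (51.6°).
Interpolate at f = 0.69 with slerp weights a = sin((1−f)δ)/sin δ ≈ 0.352, b = sin(fδ)/sin δ ≈ 0.743.
p = a·p₁ + b·p₂ ≈ (-0.227, -0.467, -0.855); φ = arcsin(p_z) ≈ -58.74°, λ = atan2(p_y, p_x) ≈ -115.94°.

≈ 59°S, 116°W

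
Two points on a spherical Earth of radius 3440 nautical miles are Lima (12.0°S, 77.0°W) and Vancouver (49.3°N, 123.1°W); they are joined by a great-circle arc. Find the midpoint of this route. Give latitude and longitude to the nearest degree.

≈ (20°N, 95°W)

The haversine formula gives a central angle δ ≈ 1.282 rad (73.5°) between the endpoints.
Interpolate at f = 1/2 with slerp weights a = sin((1−f)δ)/sin δ ≈ 0.624, b = sin(fδ)/sin δ ≈ 0.624.
p = a·p₁ + b·p₂ ≈ (-0.085, -0.935, 0.343); φ = arcsin(p_z) ≈ 20.08°, λ = atan2(p_y, p_x) ≈ -95.19°.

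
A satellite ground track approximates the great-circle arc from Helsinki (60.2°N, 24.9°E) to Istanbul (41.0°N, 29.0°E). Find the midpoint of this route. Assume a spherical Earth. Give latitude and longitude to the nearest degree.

≈ 51°N, 27°E

Convert each endpoint to a unit vector on the sphere (x = cos φ cos λ, y = cos φ sin λ, z = sin φ).
The central angle between the endpoints is δ = arccos(p₁·p₂) ≈ 0.338 rad (19.4°).
Interpolate at f = 1/2 with slerp weights a = sin((1−f)δ)/sin δ ≈ 0.507, b = sin(fδ)/sin δ ≈ 0.507.
p = a·p₁ + b·p₂ ≈ (0.563, 0.292, 0.773); φ = arcsin(p_z) ≈ 50.62°, λ = atan2(p_y, p_x) ≈ 27.37°.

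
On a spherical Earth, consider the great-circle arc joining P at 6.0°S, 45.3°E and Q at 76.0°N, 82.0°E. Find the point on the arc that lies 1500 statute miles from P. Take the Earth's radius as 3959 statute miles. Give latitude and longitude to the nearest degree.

≈ 15°N, 48°E

Write both endpoints as unit vectors p₁, p₂ with components (cos φ cos λ, cos φ sin λ, sin φ).
The central angle between the endpoints is δ = arccos(p₁·p₂) ≈ 1.479 rad (84.8°). The total great-circle distance is δ·R ≈ 1.479 × 3959 ≈ 5856 mi, so the target fraction is f = 1500/5856 ≈ 0.256.
Interpolate at f ≈ 0.256 with slerp weights a = sin((1−f)δ)/sin δ ≈ 0.895, b = sin(fδ)/sin δ ≈ 0.371.
p = a·p₁ + b·p₂ ≈ (0.639, 0.722, 0.267); φ = arcsin(p_z) ≈ 15.48°, λ = atan2(p_y, p_x) ≈ 48.49°.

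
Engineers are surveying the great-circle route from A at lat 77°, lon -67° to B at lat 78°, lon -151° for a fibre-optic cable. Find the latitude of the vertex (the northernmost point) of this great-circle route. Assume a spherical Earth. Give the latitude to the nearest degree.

≈ 81°

The great circle lies in the plane with unit normal n̂ = (p₁ × p₂)/|p₁ × p₂|.
Here n̂_z ≈ -0.162; the vertex latitude is φ_max = arccos|n̂_z| ≈ 80.7°.
Check via Clairaut: cos φ_max = |cos φ₁| · sin C = cos(77.0°)·sin(46.1°) ≈ 0.162, again giving ≈ 80.7°.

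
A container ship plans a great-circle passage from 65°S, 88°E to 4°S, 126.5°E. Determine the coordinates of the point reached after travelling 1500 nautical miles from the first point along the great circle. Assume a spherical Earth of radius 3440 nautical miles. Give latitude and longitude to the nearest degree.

The haversine formula gives a central angle δ ≈ 1.167 rad (66.8°) between the endpoints. The total great-circle distance is δ·R ≈ 1.167 × 3440 ≈ 4014 nmi, so the target fraction is f = 1500/4014 ≈ 0.374.
Interpolate at f ≈ 0.374 with slerp weights a = sin((1−f)δ)/sin δ ≈ 0.726, b = sin(fδ)/sin δ ≈ 0.459.
p = a·p₁ + b·p₂ ≈ (-0.262, 0.675, -0.690); φ = arcsin(p_z) ≈ -43.62°, λ = atan2(p_y, p_x) ≈ 111.21°.

≈ 44°S, 111°E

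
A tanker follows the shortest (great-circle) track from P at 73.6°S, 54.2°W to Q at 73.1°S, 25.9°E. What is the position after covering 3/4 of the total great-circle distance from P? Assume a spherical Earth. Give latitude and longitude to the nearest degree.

From cos δ = sin φ₁ sin φ₂ + cos φ₁ cos φ₂ cos Δλ, the central angle is δ ≈ 0.371 rad (21.3°).
Interpolate at f = 3/4 with slerp weights a = sin((1−f)δ)/sin δ ≈ 0.255, b = sin(fδ)/sin δ ≈ 0.758.
p = a·p₁ + b·p₂ ≈ (0.240, 0.038, -0.970); φ = arcsin(p_z) ≈ -75.92°, λ = atan2(p_y, p_x) ≈ 8.92°.

≈ 76°S, 9°E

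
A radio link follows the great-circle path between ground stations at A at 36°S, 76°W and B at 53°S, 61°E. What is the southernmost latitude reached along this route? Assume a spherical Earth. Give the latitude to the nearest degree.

The great circle lies in the plane with unit normal n̂ = (p₁ × p₂)/|p₁ × p₂|.
Here n̂_z ≈ +0.334; the vertex latitude is φ_max = arccos|n̂_z| ≈ 70.5°.
Check via Clairaut: cos φ_max = |cos φ₁| · sin C = cos(36.0°)·sin(155.6°) ≈ 0.334, again giving ≈ 70.5°.

≈ 70°S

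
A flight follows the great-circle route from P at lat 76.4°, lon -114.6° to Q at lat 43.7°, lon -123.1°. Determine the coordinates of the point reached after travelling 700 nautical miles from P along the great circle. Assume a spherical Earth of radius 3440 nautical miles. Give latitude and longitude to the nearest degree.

≈ lat 65°, lon -120°

Convert each endpoint to a unit vector on the sphere (x = cos φ cos λ, y = cos φ sin λ, z = sin φ).
The central angle between the endpoints is δ = arccos(p₁·p₂) ≈ 0.574 rad (32.9°). The total great-circle distance is δ·R ≈ 0.574 × 3440 ≈ 1975 nmi, so the target fraction is f = 700/1975 ≈ 0.354.
Interpolate at f ≈ 0.354 with slerp weights a = sin((1−f)δ)/sin δ ≈ 0.667, b = sin(fδ)/sin δ ≈ 0.372.
p = a·p₁ + b·p₂ ≈ (-0.212, -0.368, 0.905); φ = arcsin(p_z) ≈ 64.87°, λ = atan2(p_y, p_x) ≈ -119.97°.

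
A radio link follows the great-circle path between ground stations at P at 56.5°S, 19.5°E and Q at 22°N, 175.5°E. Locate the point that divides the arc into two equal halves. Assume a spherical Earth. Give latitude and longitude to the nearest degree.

Convert each endpoint to a unit vector on the sphere (x = cos φ cos λ, y = cos φ sin λ, z = sin φ).
The central angle between the endpoints is δ = arccos(p₁·p₂) ≈ 2.465 rad (141.2°).
Interpolate at f = 1/2 with slerp weights a = sin((1−f)δ)/sin δ ≈ 1.507, b = sin(fδ)/sin δ ≈ 1.507.
p = a·p₁ + b·p₂ ≈ (-0.609, 0.387, -0.692); φ = arcsin(p_z) ≈ -43.80°, λ = atan2(p_y, p_x) ≈ 147.54°.

≈ 44°S, 148°E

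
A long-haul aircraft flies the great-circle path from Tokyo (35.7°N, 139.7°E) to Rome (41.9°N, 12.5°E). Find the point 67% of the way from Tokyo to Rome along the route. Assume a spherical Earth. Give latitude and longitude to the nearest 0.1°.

≈ 59.3°N, 50.8°E

Write both endpoints as unit vectors p₁, p₂ with components (cos φ cos λ, cos φ sin λ, sin φ).
The central angle between the endpoints is δ = arccos(p₁·p₂) ≈ 1.547 rad (88.6°).
Interpolate at f = 0.67 with slerp weights a = sin((1−f)δ)/sin δ ≈ 0.489, b = sin(fδ)/sin δ ≈ 0.861.
p = a·p₁ + b·p₂ ≈ (0.323, 0.395, 0.860); φ = arcsin(p_z) ≈ 59.31°, λ = atan2(p_y, p_x) ≈ 50.76°.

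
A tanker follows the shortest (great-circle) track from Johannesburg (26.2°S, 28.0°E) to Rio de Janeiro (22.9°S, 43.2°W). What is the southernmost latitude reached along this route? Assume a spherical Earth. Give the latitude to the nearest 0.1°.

≈ 29.5°S

The great circle lies in the plane with unit normal n̂ = (p₁ × p₂)/|p₁ × p₂|.
Here n̂_z ≈ -0.870; the vertex latitude is φ_max = arccos|n̂_z| ≈ 29.5°.
Check via Clairaut: cos φ_max = |cos φ₁| · sin C = cos(26.2°)·sin(104.0°) ≈ 0.870, again giving ≈ 29.5°.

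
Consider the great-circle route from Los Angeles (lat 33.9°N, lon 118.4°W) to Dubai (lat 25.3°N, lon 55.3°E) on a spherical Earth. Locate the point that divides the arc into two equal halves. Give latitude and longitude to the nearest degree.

≈ lat 83°N, lon 6°E

Write both endpoints as unit vectors p₁, p₂ with components (cos φ cos λ, cos φ sin λ, sin φ).
The central angle between the endpoints is δ = arccos(p₁·p₂) ≈ 2.103 rad (120.5°).
Interpolate at f = 1/2 with slerp weights a = sin((1−f)δ)/sin δ ≈ 1.008, b = sin(fδ)/sin δ ≈ 1.008.
p = a·p₁ + b·p₂ ≈ (0.121, 0.013, 0.993); φ = arcsin(p_z) ≈ 83.02°, λ = atan2(p_y, p_x) ≈ 6.27°.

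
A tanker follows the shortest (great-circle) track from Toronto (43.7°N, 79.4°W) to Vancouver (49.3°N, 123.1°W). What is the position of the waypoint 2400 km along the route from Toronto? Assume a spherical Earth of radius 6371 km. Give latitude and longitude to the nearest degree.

≈ (49°N, 110°W)

Convert each endpoint to a unit vector on the sphere (x = cos φ cos λ, y = cos φ sin λ, z = sin φ).
The central angle between the endpoints is δ = arccos(p₁·p₂) ≈ 0.526 rad (30.2°). The total great-circle distance is δ·R ≈ 0.526 × 6371 ≈ 3354 km, so the target fraction is f = 2400/3354 ≈ 0.716.
Interpolate at f ≈ 0.716 with slerp weights a = sin((1−f)δ)/sin δ ≈ 0.297, b = sin(fδ)/sin δ ≈ 0.732.
p = a·p₁ + b·p₂ ≈ (-0.221, -0.611, 0.760); φ = arcsin(p_z) ≈ 49.48°, λ = atan2(p_y, p_x) ≈ -109.91°.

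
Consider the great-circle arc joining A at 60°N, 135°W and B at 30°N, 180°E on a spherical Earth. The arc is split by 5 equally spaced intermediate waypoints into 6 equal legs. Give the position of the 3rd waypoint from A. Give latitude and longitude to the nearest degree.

≈ 47°N, 164°W

Convert each endpoint to a unit vector on the sphere (x = cos φ cos λ, y = cos φ sin λ, z = sin φ).
The central angle between the endpoints is δ = arccos(p₁·p₂) ≈ 0.739 rad (42.3°).
Interpolate at f = 3/6 with slerp weights a = sin((1−f)δ)/sin δ ≈ 0.536, b = sin(fδ)/sin δ ≈ 0.536.
p = a·p₁ + b·p₂ ≈ (-0.654, -0.190, 0.732); φ = arcsin(p_z) ≈ 47.09°, λ = atan2(p_y, p_x) ≈ -163.83°.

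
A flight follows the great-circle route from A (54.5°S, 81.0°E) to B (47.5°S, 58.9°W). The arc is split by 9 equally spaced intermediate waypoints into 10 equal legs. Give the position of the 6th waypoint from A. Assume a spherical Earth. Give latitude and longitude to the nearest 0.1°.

Write both endpoints as unit vectors p₁, p₂ with components (cos φ cos λ, cos φ sin λ, sin φ).
The central angle between the endpoints is δ = arccos(p₁·p₂) ≈ 1.266 rad (72.5°).
Interpolate at f = 6/10 with slerp weights a = sin((1−f)δ)/sin δ ≈ 0.508, b = sin(fδ)/sin δ ≈ 0.722.
p = a·p₁ + b·p₂ ≈ (0.298, -0.126, -0.946); φ = arcsin(p_z) ≈ -71.12°, λ = atan2(p_y, p_x) ≈ -22.91°.

≈ (71.1°S, 22.9°W)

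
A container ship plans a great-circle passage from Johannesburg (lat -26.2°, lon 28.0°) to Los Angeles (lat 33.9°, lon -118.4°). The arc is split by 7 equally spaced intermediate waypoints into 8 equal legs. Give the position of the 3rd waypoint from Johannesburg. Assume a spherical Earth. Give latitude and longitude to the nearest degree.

The haversine formula gives a central angle δ ≈ 2.619 rad (150.1°) between the endpoints.
Interpolate at f = 3/8 with slerp weights a = sin((1−f)δ)/sin δ ≈ 1.999, b = sin(fδ)/sin δ ≈ 1.666.
p = a·p₁ + b·p₂ ≈ (0.926, -0.375, 0.047); φ = arcsin(p_z) ≈ 2.68°, λ = atan2(p_y, p_x) ≈ -22.02°.

≈ lat 3°, lon -22°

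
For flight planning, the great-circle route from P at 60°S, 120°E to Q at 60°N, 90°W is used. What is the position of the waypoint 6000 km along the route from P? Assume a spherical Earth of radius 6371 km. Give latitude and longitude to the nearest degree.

≈ 25°S, 180°E

Convert each endpoint to a unit vector on the sphere (x = cos φ cos λ, y = cos φ sin λ, z = sin φ).
The central angle between the endpoints is δ = arccos(p₁·p₂) ≈ 2.882 rad (165.1°). The total great-circle distance is δ·R ≈ 2.882 × 6371 ≈ 18362 km, so the target fraction is f = 6000/18362 ≈ 0.327.
Interpolate at f ≈ 0.327 with slerp weights a = sin((1−f)δ)/sin δ ≈ 3.634, b = sin(fδ)/sin δ ≈ 3.151.
p = a·p₁ + b·p₂ ≈ (-0.908, -0.002, -0.418); φ = arcsin(p_z) ≈ -24.72°, λ = atan2(p_y, p_x) ≈ -179.87°.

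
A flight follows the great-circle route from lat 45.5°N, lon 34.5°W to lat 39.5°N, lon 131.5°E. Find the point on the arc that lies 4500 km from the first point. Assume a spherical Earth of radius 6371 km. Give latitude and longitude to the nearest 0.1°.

≈ lat 81.7°N, lon 22.6°E

From cos δ = sin φ₁ sin φ₂ + cos φ₁ cos φ₂ cos Δλ, the central angle is δ ≈ 1.642 rad (94.1°). The total great-circle distance is δ·R ≈ 1.642 × 6371 ≈ 10461 km, so the target fraction is f = 4500/10461 ≈ 0.430.
Interpolate at f ≈ 0.430 with slerp weights a = sin((1−f)δ)/sin δ ≈ 0.807, b = sin(fδ)/sin δ ≈ 0.651.
p = a·p₁ + b·p₂ ≈ (0.133, 0.056, 0.989); φ = arcsin(p_z) ≈ 81.69°, λ = atan2(p_y, p_x) ≈ 22.64°.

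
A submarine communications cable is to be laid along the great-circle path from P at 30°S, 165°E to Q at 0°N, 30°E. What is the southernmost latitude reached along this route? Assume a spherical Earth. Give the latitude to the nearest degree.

≈ 39°S

The great circle lies in the plane with unit normal n̂ = (p₁ × p₂)/|p₁ × p₂|.
Here n̂_z ≈ -0.775; the vertex latitude is φ_max = arccos|n̂_z| ≈ 39.2°.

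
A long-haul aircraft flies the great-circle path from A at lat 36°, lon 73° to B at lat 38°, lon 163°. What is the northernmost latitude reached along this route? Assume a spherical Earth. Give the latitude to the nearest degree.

≈ 47°

The great circle lies in the plane with unit normal n̂ = (p₁ × p₂)/|p₁ × p₂|.
Here n̂_z ≈ +0.684; the vertex latitude is φ_max = arccos|n̂_z| ≈ 46.9°.
Check via Clairaut: cos φ_max = |cos φ₁| · sin C = cos(36.0°)·sin(57.7°) ≈ 0.684, again giving ≈ 46.9°.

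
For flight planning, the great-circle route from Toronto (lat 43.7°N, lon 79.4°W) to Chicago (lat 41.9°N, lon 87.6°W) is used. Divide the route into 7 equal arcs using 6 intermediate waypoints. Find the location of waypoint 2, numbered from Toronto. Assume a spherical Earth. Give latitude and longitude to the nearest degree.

≈ lat 43°N, lon 82°W

Convert each endpoint to a unit vector on the sphere (x = cos φ cos λ, y = cos φ sin λ, z = sin φ).
The central angle between the endpoints is δ = arccos(p₁·p₂) ≈ 0.110 rad (6.3°).
Interpolate at f = 2/7 with slerp weights a = sin((1−f)δ)/sin δ ≈ 0.715, b = sin(fδ)/sin δ ≈ 0.286.
p = a·p₁ + b·p₂ ≈ (0.104, -0.721, 0.685); φ = arcsin(p_z) ≈ 43.25°, λ = atan2(p_y, p_x) ≈ -81.79°.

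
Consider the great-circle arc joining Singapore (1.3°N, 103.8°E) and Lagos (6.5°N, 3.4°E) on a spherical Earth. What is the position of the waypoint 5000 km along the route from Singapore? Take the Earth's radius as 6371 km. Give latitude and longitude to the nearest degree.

≈ 6°N, 59°E

Write both endpoints as unit vectors p₁, p₂ with components (cos φ cos λ, cos φ sin λ, sin φ).
The central angle between the endpoints is δ = arccos(p₁·p₂) ≈ 1.748 rad (100.2°). The total great-circle distance is δ·R ≈ 1.748 × 6371 ≈ 11140 km, so the target fraction is f = 5000/11140 ≈ 0.449.
Interpolate at f ≈ 0.449 with slerp weights a = sin((1−f)δ)/sin δ ≈ 0.834, b = sin(fδ)/sin δ ≈ 0.718.
p = a·p₁ + b·p₂ ≈ (0.513, 0.852, 0.100); φ = arcsin(p_z) ≈ 5.75°, λ = atan2(p_y, p_x) ≈ 58.95°.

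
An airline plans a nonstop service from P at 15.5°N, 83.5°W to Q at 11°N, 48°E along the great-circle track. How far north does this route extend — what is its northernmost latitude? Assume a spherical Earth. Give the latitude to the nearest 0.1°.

The great circle lies in the plane with unit normal n̂ = (p₁ × p₂)/|p₁ × p₂|.
Here n̂_z ≈ +0.867; the vertex latitude is φ_max = arccos|n̂_z| ≈ 29.9°.
Check via Clairaut: cos φ_max = |cos φ₁| · sin C = cos(15.5°)·sin(64.1°) ≈ 0.867, again giving ≈ 29.9°.

≈ 29.9°N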